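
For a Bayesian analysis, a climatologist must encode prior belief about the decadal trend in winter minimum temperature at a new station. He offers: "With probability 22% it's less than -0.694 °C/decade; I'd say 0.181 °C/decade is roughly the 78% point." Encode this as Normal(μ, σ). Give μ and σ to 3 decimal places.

μ = -0.256, σ = 0.567

The p-quantile of Normal(μ,σ) is μ + z_p·σ, with z_{0.22} = -0.7722 and z_{0.78} = 0.7722.
Eliminate σ: μ = (z₂·x₁ − z₁·x₂)/(z₂ − z₁) = (0.7722·-0.694 − (-0.7722)·0.181)/1.544 = -0.256.
Then σ = (x₂ − x₁)/(z₂ − z₁) = (0.181 − -0.694)/1.544 = 0.567.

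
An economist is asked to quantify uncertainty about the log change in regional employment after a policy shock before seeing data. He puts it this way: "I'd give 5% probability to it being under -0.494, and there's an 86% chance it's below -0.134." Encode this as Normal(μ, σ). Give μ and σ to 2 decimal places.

μ = -0.28, σ = 0.13

For Normal(μ,σ), the p-quantile is μ + z_p·σ. Here z_{0.05} = -1.645, z_{0.86} = 1.08.
So -0.494 = μ − 1.645σ and -0.134 = μ + 1.08σ.
Subtracting: σ = (-0.134 − -0.494)/(1.08 − (-1.645)) = 0.13.
Then μ = -0.494 − (-1.645)·0.13 = -0.28.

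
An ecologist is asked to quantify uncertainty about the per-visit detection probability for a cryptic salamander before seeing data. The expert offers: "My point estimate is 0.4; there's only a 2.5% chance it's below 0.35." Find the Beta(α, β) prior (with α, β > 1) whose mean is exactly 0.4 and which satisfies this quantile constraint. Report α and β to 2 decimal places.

α ≈ 143.87, β ≈ 215.81

With mean 0.4 fixed, write α = 0.4s, β = 0.6s where s = α+β.
Need P(θ < 0.35) = 0.025 under Beta(0.4s, 0.6s). Normal approximation: (q−m)/√(m(1−m)/s) ≈ z_{0.025} = -1.96, so s ≈ 0.4·0.6·(-1.96)²/(0.35−0.4)² = 368.8.
At s = 368.8: P(θ<0.35) ≈ 0.024. Adjusting to match 0.025 gives s ≈ 359.68.
So α = 0.4·359.68 ≈ 143.87, β = 0.6·359.68 ≈ 215.81.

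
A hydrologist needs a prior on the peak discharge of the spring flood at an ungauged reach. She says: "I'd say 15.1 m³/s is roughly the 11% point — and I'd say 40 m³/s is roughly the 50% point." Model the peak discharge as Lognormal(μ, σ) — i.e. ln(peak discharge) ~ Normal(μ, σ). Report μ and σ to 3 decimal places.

μ ≈ 3.689, σ ≈ 0.794

If T ~ Lognormal(μ,σ) then ln T ~ Normal(μ,σ), so the p-quantile of ln T is μ + z_p·σ.
ln(15.1) = 2.715 and ln(40) = 3.689; z_{0.11} = -1.227, z_{0.5} = 0.
σ = (3.689 − 2.715)/(0 − (-1.227)) = 0.794.
μ = 2.715 − (-1.227)·0.794 = 3.689.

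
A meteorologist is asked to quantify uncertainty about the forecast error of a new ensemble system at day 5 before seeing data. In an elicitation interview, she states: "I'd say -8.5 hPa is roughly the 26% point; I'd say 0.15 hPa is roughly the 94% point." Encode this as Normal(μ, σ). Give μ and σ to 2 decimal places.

μ = -5.97, σ = 3.94

The p-quantile of Normal(μ,σ) is μ + z_p·σ, with z_{0.26} = -0.6433 and z_{0.94} = 1.555.
Eliminate σ: μ = (z₂·x₁ − z₁·x₂)/(z₂ − z₁) = (1.555·-8.5 − (-0.6433)·0.15)/2.198 = -5.97.
Then σ = (x₂ − x₁)/(z₂ − z₁) = (0.15 − -8.5)/2.198 = 3.94.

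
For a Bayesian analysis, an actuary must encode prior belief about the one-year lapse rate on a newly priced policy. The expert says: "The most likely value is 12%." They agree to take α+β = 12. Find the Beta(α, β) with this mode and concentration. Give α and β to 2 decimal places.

α = 2.20, β = 9.80

For α,β > 1 the Beta mode is (α−1)/(α+β−2). With α+β = 12, the mode is (α−1)/10.
Set (α−1)/10 = 0.12 → α = 1 + 0.12·10 = 2.20.
β = 12 − α = 9.80.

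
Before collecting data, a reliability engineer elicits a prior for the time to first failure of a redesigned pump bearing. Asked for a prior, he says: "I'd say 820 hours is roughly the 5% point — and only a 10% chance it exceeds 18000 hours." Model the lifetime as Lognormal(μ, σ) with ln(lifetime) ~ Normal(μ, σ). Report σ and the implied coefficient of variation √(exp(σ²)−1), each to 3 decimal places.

σ ≈ 1.056, CV ≈ 1.431

If T ~ Lognormal(μ,σ) then ln T ~ Normal(μ,σ), so the p-quantile of ln T is μ + z_p·σ.
ln(820) = 6.709 and ln(18000) = 9.798; z_{0.05} = -1.645, z_{0.9} = 1.282.
σ = (9.798 − 6.709)/(1.282 − (-1.645)) = 1.056.
μ = 6.709 − (-1.645)·1.056 = 8.445.
CV = √(exp(σ²)−1) = √(exp(1.1141)−1) = 1.431.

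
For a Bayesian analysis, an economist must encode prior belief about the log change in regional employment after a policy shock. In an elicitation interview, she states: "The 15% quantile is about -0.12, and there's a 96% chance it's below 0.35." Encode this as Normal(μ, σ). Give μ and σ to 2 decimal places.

μ = 0.05, σ = 0.17

The p-quantile of Normal(μ,σ) is μ + z_p·σ, with z_{0.15} = -1.036 and z_{0.96} = 1.751.
Eliminate σ: μ = (z₂·x₁ − z₁·x₂)/(z₂ − z₁) = (1.751·-0.12 − (-1.036)·0.35)/2.787 = 0.05.
Then σ = (x₂ − x₁)/(z₂ − z₁) = (0.35 − -0.12)/2.787 = 0.17.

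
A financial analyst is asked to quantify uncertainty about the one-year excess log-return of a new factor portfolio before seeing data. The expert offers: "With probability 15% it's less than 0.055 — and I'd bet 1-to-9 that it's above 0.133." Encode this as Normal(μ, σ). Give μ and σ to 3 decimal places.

μ = 0.090, σ = 0.034

For Normal(μ,σ), the p-quantile is μ + z_p·σ. Here z_{0.15} = -1.036, z_{0.9} = 1.282.
So 0.055 = μ − 1.036σ and 0.133 = μ + 1.282σ.
Subtracting: σ = (0.133 − 0.055)/(1.282 − (-1.036)) = 0.034.
Then μ = 0.055 − (-1.036)·0.034 = 0.090.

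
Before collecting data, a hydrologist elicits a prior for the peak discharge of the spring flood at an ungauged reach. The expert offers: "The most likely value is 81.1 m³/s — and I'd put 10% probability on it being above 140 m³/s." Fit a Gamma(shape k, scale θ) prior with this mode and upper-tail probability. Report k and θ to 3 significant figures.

k ≈ 7.36, θ ≈ 12.7

Gamma(k,θ) with k>1 has mode (k−1)θ, so θ = 81.1/(k−1).
Need P(X < 140) = 0.9 with θ tied to k this way. Start at k = 2, θ = 81.1: P(X<140) ≈ 0.515.
Too low — raise k to concentrate. Iterating converges to k ≈ 7.36.
Then θ = 81.1/(7.36−1) ≈ 12.7.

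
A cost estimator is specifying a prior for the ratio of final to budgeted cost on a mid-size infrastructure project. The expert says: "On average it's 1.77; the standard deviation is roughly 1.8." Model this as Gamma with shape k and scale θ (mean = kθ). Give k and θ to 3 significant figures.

For Gamma(k, scale θ): mean = kθ, variance = kθ², so CV = 1/√k.
CV = SD/mean = 1.8/1.77 = 1.017, hence k = 1/CV² = 0.967.
Then θ = mean/k = 1.77/0.967 = 1.83.

k ≈ 0.967, θ ≈ 1.83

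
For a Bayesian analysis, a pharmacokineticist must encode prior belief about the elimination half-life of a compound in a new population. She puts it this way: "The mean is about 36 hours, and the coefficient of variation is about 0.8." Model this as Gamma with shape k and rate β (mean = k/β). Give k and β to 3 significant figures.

k ≈ 1.56, β ≈ 0.0434

For Gamma(k, rate β): mean = k/β, variance = k/β², so CV = 1/√k.
CV = 0.8, hence k = 1/CV² = 1.56.
Then β = k/mean = 1.56/36 = 0.0434.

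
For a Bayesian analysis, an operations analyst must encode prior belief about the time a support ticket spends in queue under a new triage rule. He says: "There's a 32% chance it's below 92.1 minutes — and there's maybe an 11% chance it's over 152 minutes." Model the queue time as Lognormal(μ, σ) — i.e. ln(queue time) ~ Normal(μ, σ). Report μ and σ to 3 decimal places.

If T ~ Lognormal(μ,σ) then ln T ~ Normal(μ,σ), so the p-quantile of ln T is μ + z_p·σ.
ln(92.1) = 4.523 and ln(152) = 5.024; z_{0.32} = -0.4677, z_{0.89} = 1.227.
σ = (5.024 − 4.523)/(1.227 − (-0.4677)) = 0.296.
μ = 4.523 − (-0.4677)·0.296 = 4.661.

μ ≈ 4.661, σ ≈ 0.296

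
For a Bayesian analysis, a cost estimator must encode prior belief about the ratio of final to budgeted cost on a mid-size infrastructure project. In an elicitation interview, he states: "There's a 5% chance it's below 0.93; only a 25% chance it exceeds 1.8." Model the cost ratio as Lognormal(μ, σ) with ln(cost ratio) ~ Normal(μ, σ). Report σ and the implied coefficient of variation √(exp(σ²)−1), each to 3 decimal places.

If T ~ Lognormal(μ,σ) then ln T ~ Normal(μ,σ), so the p-quantile of ln T is μ + z_p·σ.
ln(0.93) = -0.07257 and ln(1.8) = 0.5878; z_{0.05} = -1.645, z_{0.75} = 0.6745.
σ = (0.5878 − -0.07257)/(0.6745 − (-1.645)) = 0.285.
μ = -0.07257 − (-1.645)·0.285 = 0.396.
CV = √(exp(σ²)−1) = √(exp(0.0811)−1) = 0.291.

σ ≈ 0.285, CV ≈ 0.291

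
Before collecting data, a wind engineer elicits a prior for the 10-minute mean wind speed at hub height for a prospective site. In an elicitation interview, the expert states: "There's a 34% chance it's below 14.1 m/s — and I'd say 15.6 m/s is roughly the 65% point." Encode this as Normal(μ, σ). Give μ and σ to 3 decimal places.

μ = 14.876, σ = 1.880

For Normal(μ,σ), the p-quantile is μ + z_p·σ. Here z_{0.34} = -0.4125, z_{0.65} = 0.3853.
So 14.1 = μ − 0.4125σ and 15.6 = μ + 0.3853σ.
Subtracting: σ = (15.6 − 14.1)/(0.3853 − (-0.4125)) = 1.880.
Then μ = 14.1 − (-0.4125)·1.880 = 14.876.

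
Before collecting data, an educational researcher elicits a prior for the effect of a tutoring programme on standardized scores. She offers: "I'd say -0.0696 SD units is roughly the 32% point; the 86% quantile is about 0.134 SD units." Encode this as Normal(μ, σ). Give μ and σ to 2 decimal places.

For Normal(μ,σ), the p-quantile is μ + z_p·σ. Here z_{0.32} = -0.4677, z_{0.86} = 1.08.
So -0.0696 = μ − 0.4677σ and 0.134 = μ + 1.08σ.
Subtracting: σ = (0.134 − -0.0696)/(1.08 − (-0.4677)) = 0.13.
Then μ = -0.0696 − (-0.4677)·0.13 = -0.01.

μ = -0.01, σ = 0.13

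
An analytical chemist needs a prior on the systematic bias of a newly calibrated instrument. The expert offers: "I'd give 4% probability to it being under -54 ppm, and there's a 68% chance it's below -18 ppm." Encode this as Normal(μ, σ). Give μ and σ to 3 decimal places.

μ = -25.590, σ = 16.228

For Normal(μ,σ), the p-quantile is μ + z_p·σ. Here z_{0.04} = -1.751, z_{0.68} = 0.4677.
So -54 = μ − 1.751σ and -18 = μ + 0.4677σ.
Subtracting: σ = (-18 − -54)/(0.4677 − (-1.751)) = 16.228.
Then μ = -54 − (-1.751)·16.228 = -25.590.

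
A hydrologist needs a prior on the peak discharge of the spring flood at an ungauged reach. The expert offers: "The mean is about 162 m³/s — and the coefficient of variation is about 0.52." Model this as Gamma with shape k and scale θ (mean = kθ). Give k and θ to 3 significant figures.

For Gamma(k, scale θ): mean = kθ, variance = kθ², so CV = 1/√k.
CV = 0.52, hence k = 1/CV² = 3.7.
Then θ = mean/k = 162/3.7 = 43.8.

k ≈ 3.7, θ ≈ 43.8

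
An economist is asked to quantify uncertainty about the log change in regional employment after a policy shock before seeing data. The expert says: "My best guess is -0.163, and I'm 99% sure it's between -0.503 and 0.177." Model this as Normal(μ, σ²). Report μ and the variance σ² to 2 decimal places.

A symmetric 99% interval runs μ ± z·σ with z = 2.576.
Half-width = 0.34, so σ = 0.34/2.576 = 0.132 and σ² = 0.02.
μ is the stated best guess, -0.16.

μ = -0.16, σ² = 0.02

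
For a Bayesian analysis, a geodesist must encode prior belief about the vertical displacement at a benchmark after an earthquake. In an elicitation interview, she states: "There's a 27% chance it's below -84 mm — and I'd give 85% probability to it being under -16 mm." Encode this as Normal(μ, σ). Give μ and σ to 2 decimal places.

The p-quantile of Normal(μ,σ) is μ + z_p·σ, with z_{0.27} = -0.6128 and z_{0.85} = 1.036.
Eliminate σ: μ = (z₂·x₁ − z₁·x₂)/(z₂ − z₁) = (1.036·-84 − (-0.6128)·-16)/1.649 = -58.73.
Then σ = (x₂ − x₁)/(z₂ − z₁) = (-16 − -84)/1.649 = 41.23.

μ = -58.73, σ = 41.23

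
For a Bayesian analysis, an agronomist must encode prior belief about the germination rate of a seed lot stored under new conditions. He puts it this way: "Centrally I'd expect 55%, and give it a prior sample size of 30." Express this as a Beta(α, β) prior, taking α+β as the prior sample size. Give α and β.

α = 16.5, β = 13.5

Under the effective-sample-size interpretation, Beta(α, β) has prior mean α/(α+β) and prior sample size α+β.
So α+β = 30 and α/(α+β) = 0.55, giving α = 0.55·30 = 16.5 and β = 30 − 16.5 = 13.5.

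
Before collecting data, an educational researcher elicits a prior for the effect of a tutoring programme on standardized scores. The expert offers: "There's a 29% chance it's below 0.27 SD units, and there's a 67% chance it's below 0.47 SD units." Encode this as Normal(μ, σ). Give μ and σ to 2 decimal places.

μ = 0.38, σ = 0.20

For Normal(μ,σ), the p-quantile is μ + z_p·σ. Here z_{0.29} = -0.5534, z_{0.67} = 0.4399.
So 0.27 = μ − 0.5534σ and 0.47 = μ + 0.4399σ.
Subtracting: σ = (0.47 − 0.27)/(0.4399 − (-0.5534)) = 0.20.
Then μ = 0.27 − (-0.5534)·0.20 = 0.38.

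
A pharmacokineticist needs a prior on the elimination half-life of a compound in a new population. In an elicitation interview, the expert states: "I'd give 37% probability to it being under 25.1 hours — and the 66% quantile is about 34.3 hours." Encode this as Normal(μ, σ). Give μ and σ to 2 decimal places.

μ = 29.20, σ = 12.36

The p-quantile of Normal(μ,σ) is μ + z_p·σ, with z_{0.37} = -0.3319 and z_{0.66} = 0.4125.
Eliminate σ: μ = (z₂·x₁ − z₁·x₂)/(z₂ − z₁) = (0.4125·25.1 − (-0.3319)·34.3)/0.7443 = 29.20.
Then σ = (x₂ − x₁)/(z₂ − z₁) = (34.3 − 25.1)/0.7443 = 12.36.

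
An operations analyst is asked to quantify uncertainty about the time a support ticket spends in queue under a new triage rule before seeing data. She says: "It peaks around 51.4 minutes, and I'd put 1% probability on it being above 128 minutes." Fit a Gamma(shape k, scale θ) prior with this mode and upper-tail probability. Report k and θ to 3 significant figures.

Gamma(k,θ) with k>1 has mode (k−1)θ, so θ = 51.4/(k−1).
Need P(X < 128) = 0.99 with θ tied to k this way. Start at k = 2, θ = 51.4: P(X<128) ≈ 0.711.
Too low — raise k to concentrate. Iterating converges to k ≈ 6.64.
Then θ = 51.4/(6.64−1) ≈ 9.11.

k ≈ 6.64, θ ≈ 9.11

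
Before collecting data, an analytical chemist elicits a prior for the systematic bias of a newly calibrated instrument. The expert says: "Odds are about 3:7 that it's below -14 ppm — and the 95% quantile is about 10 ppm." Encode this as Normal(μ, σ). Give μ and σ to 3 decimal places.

μ = -8.198, σ = 11.064

The p-quantile of Normal(μ,σ) is μ + z_p·σ, with z_{0.3} = -0.5244 and z_{0.95} = 1.645.
Eliminate σ: μ = (z₂·x₁ − z₁·x₂)/(z₂ − z₁) = (1.645·-14 − (-0.5244)·10)/2.169 = -8.198.
Then σ = (x₂ − x₁)/(z₂ − z₁) = (10 − -14)/2.169 = 11.064.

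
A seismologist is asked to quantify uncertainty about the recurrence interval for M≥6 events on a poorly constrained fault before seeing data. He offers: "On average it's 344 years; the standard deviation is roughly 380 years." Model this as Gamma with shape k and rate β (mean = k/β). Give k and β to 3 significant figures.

k ≈ 0.82, β ≈ 0.00238

For Gamma(k, rate β): mean = k/β, variance = k/β², so CV = 1/√k.
CV = SD/mean = 380/344 = 1.105, hence k = 1/CV² = 0.82.
Then β = k/mean = 0.82/344 = 0.00238.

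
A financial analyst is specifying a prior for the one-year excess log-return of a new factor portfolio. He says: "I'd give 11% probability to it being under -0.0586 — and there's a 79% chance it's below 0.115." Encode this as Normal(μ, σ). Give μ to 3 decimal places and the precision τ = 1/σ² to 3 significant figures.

For Normal(μ,σ), the p-quantile is μ + z_p·σ. Here z_{0.11} = -1.227, z_{0.79} = 0.8064.
So -0.0586 = μ − 1.227σ and 0.115 = μ + 0.8064σ.
Subtracting: σ = (0.115 − -0.0586)/(0.8064 − (-1.227)) = 0.085.
Then μ = -0.0586 − (-1.227)·0.085 = 0.046.
Precision τ = 1/σ² = 1/0.08539² = 137.

μ = 0.046, τ = 137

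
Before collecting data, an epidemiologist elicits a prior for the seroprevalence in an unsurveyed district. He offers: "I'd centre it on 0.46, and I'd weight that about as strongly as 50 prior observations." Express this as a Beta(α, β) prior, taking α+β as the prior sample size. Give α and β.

α = 23, β = 27

Under the effective-sample-size interpretation, Beta(α, β) has prior mean α/(α+β) and prior sample size α+β.
So α+β = 50 and α/(α+β) = 0.46, giving α = 0.46·50 = 23 and β = 50 − 23 = 27.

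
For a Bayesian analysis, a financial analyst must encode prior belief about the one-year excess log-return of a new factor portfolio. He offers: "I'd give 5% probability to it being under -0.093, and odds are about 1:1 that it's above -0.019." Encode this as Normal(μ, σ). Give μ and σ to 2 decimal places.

μ = -0.02, σ = 0.04

For Normal(μ,σ), the p-quantile is μ + z_p·σ. Here z_{0.05} = -1.645, z_{0.5} = 0.
So -0.093 = μ − 1.645σ and -0.019 = μ + 0σ.
Subtracting: σ = (-0.019 − -0.093)/(0 − (-1.645)) = 0.04.
Then μ = -0.093 − (-1.645)·0.04 = -0.02.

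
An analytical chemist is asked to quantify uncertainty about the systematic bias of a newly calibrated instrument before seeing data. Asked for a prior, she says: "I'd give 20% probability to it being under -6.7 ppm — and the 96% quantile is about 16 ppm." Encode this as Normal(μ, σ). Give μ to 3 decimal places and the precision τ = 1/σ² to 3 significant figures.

For Normal(μ,σ), the p-quantile is μ + z_p·σ. Here z_{0.2} = -0.8416, z_{0.96} = 1.751.
So -6.7 = μ − 0.8416σ and 16 = μ + 1.751σ.
Subtracting: σ = (16 − -6.7)/(1.751 − (-0.8416)) = 8.757.
Then μ = -6.7 − (-0.8416)·8.757 = 0.670.
Precision τ = 1/σ² = 1/8.757² = 0.013.

μ = 0.670, τ = 0.013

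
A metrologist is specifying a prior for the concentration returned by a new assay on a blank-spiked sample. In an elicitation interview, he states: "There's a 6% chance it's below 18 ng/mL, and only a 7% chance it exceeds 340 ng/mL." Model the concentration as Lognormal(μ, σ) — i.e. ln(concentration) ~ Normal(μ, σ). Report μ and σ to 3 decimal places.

μ ≈ 4.398, σ ≈ 0.970

If T ~ Lognormal(μ,σ) then ln T ~ Normal(μ,σ), so the p-quantile of ln T is μ + z_p·σ.
ln(18) = 2.89 and ln(340) = 5.829; z_{0.06} = -1.555, z_{0.93} = 1.476.
σ = (5.829 − 2.89)/(1.476 − (-1.555)) = 0.970.
μ = 2.89 − (-1.555)·0.970 = 4.398.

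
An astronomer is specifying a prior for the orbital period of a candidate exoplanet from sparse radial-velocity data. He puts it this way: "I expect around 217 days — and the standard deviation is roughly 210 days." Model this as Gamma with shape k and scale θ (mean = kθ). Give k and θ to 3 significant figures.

For Gamma(k, scale θ): mean = kθ, variance = kθ², so CV = 1/√k.
CV = SD/mean = 210/217 = 0.9677, hence k = 1/CV² = 1.07.
Then θ = mean/k = 217/1.07 = 203.

k ≈ 1.07, θ ≈ 203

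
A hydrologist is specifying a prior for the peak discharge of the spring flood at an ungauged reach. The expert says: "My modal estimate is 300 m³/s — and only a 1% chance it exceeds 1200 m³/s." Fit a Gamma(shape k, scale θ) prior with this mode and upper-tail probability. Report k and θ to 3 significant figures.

Gamma(k,θ) with k>1 has mode (k−1)θ, so θ = 300/(k−1).
Need P(X < 1200) = 0.99 with θ tied to k this way. Start at k = 2, θ = 300: P(X<1200) ≈ 0.908.
Too low — raise k to concentrate. Iterating converges to k ≈ 3.18.
Then θ = 300/(3.18−1) ≈ 138.

k ≈ 3.18, θ ≈ 138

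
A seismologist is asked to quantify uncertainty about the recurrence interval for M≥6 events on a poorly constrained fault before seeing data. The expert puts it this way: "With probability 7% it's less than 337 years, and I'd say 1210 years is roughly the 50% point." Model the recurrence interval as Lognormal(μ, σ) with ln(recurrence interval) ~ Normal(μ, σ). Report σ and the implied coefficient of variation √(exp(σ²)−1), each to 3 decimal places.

If T ~ Lognormal(μ,σ) then ln T ~ Normal(μ,σ), so the p-quantile of ln T is μ + z_p·σ.
ln(337) = 5.82 and ln(1210) = 7.098; z_{0.07} = -1.476, z_{0.5} = 0.
σ = (7.098 − 5.82)/(0 − (-1.476)) = 0.866.
μ = 5.82 − (-1.476)·0.866 = 7.098.
CV = √(exp(σ²)−1) = √(exp(0.7503)−1) = 1.057.

σ ≈ 0.866, CV ≈ 1.057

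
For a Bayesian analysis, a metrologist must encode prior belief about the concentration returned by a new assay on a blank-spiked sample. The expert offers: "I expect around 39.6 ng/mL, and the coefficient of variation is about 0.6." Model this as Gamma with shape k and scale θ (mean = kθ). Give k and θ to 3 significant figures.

k ≈ 2.78, θ ≈ 14.3

For Gamma(k, scale θ): mean = kθ, variance = kθ², so CV = 1/√k.
CV = 0.6, hence k = 1/CV² = 2.78.
Then θ = mean/k = 39.6/2.78 = 14.3.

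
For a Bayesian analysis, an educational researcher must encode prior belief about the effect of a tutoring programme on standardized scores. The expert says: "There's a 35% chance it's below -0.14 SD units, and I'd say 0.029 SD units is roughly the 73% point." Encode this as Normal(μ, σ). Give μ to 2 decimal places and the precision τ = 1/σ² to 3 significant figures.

μ = -0.07, τ = 34.9

The p-quantile of Normal(μ,σ) is μ + z_p·σ, with z_{0.35} = -0.3853 and z_{0.73} = 0.6128.
Eliminate σ: μ = (z₂·x₁ − z₁·x₂)/(z₂ − z₁) = (0.6128·-0.14 − (-0.3853)·0.029)/0.9981 = -0.07.
Then σ = (x₂ − x₁)/(z₂ − z₁) = (0.029 − -0.14)/0.9981 = 0.17.
Precision τ = 1/σ² = 1/0.1693² = 34.9.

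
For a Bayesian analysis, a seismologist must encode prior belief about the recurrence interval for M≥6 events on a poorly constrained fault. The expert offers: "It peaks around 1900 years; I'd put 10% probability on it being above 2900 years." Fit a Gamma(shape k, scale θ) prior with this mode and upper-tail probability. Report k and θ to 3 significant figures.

k ≈ 11.4, θ ≈ 182

Gamma(k,θ) with k>1 has mode (k−1)θ, so θ = 1900/(k−1).
Need P(X < 2900) = 0.9 with θ tied to k this way. Start at k = 2, θ = 1900: P(X<2900) ≈ 0.451.
Too low — raise k to concentrate. Iterating converges to k ≈ 11.4.
Then θ = 1900/(11.4−1) ≈ 182.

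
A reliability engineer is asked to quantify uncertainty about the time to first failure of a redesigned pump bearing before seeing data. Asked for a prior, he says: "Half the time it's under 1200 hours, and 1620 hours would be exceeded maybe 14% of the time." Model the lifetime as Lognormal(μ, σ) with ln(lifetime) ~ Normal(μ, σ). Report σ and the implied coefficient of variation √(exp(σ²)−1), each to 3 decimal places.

If T ~ Lognormal(μ,σ) then ln T ~ Normal(μ,σ), so the p-quantile of ln T is μ + z_p·σ.
ln(1200) = 7.09 and ln(1620) = 7.39; z_{0.5} = 0, z_{0.86} = 1.08.
σ = (7.39 − 7.09)/(1.08 − (0)) = 0.278.
μ = 7.09 − (0)·0.278 = 7.090.
CV = √(exp(σ²)−1) = √(exp(0.0772)−1) = 0.283.

σ ≈ 0.278, CV ≈ 0.283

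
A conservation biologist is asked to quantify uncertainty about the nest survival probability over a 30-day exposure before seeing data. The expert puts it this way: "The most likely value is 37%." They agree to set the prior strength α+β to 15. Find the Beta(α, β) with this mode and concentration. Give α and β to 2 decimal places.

For α,β > 1 the Beta mode is (α−1)/(α+β−2). With α+β = 15, the mode is (α−1)/13.
Set (α−1)/13 = 0.37 → α = 1 + 0.37·13 = 5.81.
β = 15 − α = 9.19.

α = 5.81, β = 9.19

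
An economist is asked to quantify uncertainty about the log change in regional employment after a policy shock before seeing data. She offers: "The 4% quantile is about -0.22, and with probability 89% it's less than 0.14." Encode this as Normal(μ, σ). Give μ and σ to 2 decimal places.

μ = -0.01, σ = 0.12

The p-quantile of Normal(μ,σ) is μ + z_p·σ, with z_{0.04} = -1.751 and z_{0.89} = 1.227.
Eliminate σ: μ = (z₂·x₁ − z₁·x₂)/(z₂ − z₁) = (1.227·-0.22 − (-1.751)·0.14)/2.977 = -0.01.
Then σ = (x₂ − x₁)/(z₂ − z₁) = (0.14 − -0.22)/2.977 = 0.12.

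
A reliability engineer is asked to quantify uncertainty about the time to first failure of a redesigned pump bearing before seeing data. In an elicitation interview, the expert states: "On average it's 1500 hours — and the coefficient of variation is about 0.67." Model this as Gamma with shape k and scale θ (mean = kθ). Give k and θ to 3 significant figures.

For Gamma(k, scale θ): mean = kθ, variance = kθ², so CV = 1/√k.
CV = 0.67, hence k = 1/CV² = 2.23.
Then θ = mean/k = 1500/2.23 = 673.

k ≈ 2.23, θ ≈ 673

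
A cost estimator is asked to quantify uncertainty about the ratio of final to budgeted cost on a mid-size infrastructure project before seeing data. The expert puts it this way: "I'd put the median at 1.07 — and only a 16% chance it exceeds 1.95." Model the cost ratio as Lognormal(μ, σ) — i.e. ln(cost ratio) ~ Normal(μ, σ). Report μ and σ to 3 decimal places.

μ ≈ 0.068, σ ≈ 0.604

If T ~ Lognormal(μ,σ) then ln T ~ Normal(μ,σ), so the p-quantile of ln T is μ + z_p·σ.
ln(1.07) = 0.06766 and ln(1.95) = 0.6678; z_{0.5} = 0, z_{0.84} = 0.9945.
σ = (0.6678 − 0.06766)/(0.9945 − (0)) = 0.604.
μ = 0.06766 − (0)·0.604 = 0.068.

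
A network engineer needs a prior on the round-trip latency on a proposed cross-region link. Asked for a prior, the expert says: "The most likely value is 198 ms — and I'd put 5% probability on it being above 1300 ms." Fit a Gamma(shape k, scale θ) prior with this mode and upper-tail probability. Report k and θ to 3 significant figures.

k ≈ 1.63, θ ≈ 315

Gamma(k,θ) with k>1 has mode (k−1)θ, so θ = 198/(k−1).
Need P(X < 1300) = 0.95 with θ tied to k this way. Start at k = 2, θ = 198: P(X<1300) ≈ 0.989.
Too high — lower k to spread out. Iterating converges to k ≈ 1.63.
Then θ = 198/(1.63−1) ≈ 315.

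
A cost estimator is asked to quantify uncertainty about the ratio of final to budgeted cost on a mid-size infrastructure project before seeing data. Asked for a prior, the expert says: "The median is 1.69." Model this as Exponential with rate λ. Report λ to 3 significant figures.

λ ≈ 0.41

Exponential median = ln 2 / λ, so λ = ln 2 / 1.69 = 0.41.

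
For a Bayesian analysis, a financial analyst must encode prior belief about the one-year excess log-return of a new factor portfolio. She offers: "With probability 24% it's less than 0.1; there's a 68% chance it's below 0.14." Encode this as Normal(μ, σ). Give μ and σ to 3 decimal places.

The p-quantile of Normal(μ,σ) is μ + z_p·σ, with z_{0.24} = -0.7063 and z_{0.68} = 0.4677.
Eliminate σ: μ = (z₂·x₁ − z₁·x₂)/(z₂ − z₁) = (0.4677·0.1 − (-0.7063)·0.14)/1.174 = 0.124.
Then σ = (x₂ − x₁)/(z₂ − z₁) = (0.14 − 0.1)/1.174 = 0.034.

μ = 0.124, σ = 0.034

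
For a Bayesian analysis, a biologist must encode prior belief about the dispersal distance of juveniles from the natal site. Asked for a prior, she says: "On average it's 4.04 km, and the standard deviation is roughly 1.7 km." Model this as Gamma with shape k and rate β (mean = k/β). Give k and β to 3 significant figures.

For Gamma(k, rate β): mean = k/β, variance = k/β², so CV = 1/√k.
CV = SD/mean = 1.7/4.04 = 0.4208, hence k = 1/CV² = 5.65.
Then β = k/mean = 5.65/4.04 = 1.4.

k ≈ 5.65, β ≈ 1.4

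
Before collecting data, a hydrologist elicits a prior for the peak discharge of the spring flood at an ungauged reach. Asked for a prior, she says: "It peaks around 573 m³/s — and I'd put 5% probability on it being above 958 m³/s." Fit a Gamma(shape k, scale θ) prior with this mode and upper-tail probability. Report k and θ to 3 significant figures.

k ≈ 11.6, θ ≈ 54.2

Gamma(k,θ) with k>1 has mode (k−1)θ, so θ = 573/(k−1).
Need P(X < 958) = 0.95 with θ tied to k this way. Start at k = 2, θ = 573: P(X<958) ≈ 0.498.
Too low — raise k to concentrate. Iterating converges to k ≈ 11.6.
Then θ = 573/(11.6−1) ≈ 54.2.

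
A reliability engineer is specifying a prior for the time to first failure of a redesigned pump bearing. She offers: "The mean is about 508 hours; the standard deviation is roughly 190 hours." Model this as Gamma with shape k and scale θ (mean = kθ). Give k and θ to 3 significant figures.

For Gamma(k, scale θ): mean = kθ, variance = kθ², so CV = 1/√k.
CV = SD/mean = 190/508 = 0.374, hence k = 1/CV² = 7.15.
Then θ = mean/k = 508/7.15 = 71.1.

k ≈ 7.15, θ ≈ 71.1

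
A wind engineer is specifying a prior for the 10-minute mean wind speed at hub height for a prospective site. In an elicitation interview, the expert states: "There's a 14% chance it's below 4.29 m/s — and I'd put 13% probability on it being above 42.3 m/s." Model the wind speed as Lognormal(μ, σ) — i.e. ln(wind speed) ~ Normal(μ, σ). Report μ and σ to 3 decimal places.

μ ≈ 2.577, σ ≈ 1.037

If T ~ Lognormal(μ,σ) then ln T ~ Normal(μ,σ), so the p-quantile of ln T is μ + z_p·σ.
ln(4.29) = 1.456 and ln(42.3) = 3.745; z_{0.14} = -1.08, z_{0.87} = 1.126.
σ = (3.745 − 1.456)/(1.126 − (-1.08)) = 1.037.
μ = 1.456 − (-1.08)·1.037 = 2.577.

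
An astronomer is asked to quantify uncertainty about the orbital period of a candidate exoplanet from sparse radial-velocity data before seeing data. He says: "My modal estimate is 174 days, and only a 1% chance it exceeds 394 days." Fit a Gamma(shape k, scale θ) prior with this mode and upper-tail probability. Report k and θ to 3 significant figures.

k ≈ 8.18, θ ≈ 24.2

Gamma(k,θ) with k>1 has mode (k−1)θ, so θ = 174/(k−1).
Need P(X < 394) = 0.99 with θ tied to k this way. Start at k = 2, θ = 174: P(X<394) ≈ 0.661.
Too low — raise k to concentrate. Iterating converges to k ≈ 8.18.
Then θ = 174/(8.18−1) ≈ 24.2.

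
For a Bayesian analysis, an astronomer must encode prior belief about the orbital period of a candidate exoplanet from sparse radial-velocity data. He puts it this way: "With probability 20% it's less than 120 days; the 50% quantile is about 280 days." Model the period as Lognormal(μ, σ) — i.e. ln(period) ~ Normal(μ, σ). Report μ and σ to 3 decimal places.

If T ~ Lognormal(μ,σ) then ln T ~ Normal(μ,σ), so the p-quantile of ln T is μ + z_p·σ.
ln(120) = 4.787 and ln(280) = 5.635; z_{0.2} = -0.8416, z_{0.5} = 0.
σ = (5.635 − 4.787)/(0 − (-0.8416)) = 1.007.
μ = 4.787 − (-0.8416)·1.007 = 5.635.

μ ≈ 5.635, σ ≈ 1.007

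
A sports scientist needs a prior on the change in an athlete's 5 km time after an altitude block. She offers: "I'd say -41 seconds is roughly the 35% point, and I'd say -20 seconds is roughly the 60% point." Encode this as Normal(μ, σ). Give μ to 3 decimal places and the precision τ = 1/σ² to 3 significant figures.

The p-quantile of Normal(μ,σ) is μ + z_p·σ, with z_{0.35} = -0.3853 and z_{0.6} = 0.2533.
Eliminate σ: μ = (z₂·x₁ − z₁·x₂)/(z₂ − z₁) = (0.2533·-41 − (-0.3853)·-20)/0.6387 = -28.330.
Then σ = (x₂ − x₁)/(z₂ − z₁) = (-20 − -41)/0.6387 = 32.881.
Precision τ = 1/σ² = 1/32.88² = 0.000925.

μ = -28.330, τ = 0.000925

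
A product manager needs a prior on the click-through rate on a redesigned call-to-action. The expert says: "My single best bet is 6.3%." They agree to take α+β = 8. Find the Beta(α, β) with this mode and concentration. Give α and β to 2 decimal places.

α = 1.38, β = 6.62

For α,β > 1 the Beta mode is (α−1)/(α+β−2). With α+β = 8, the mode is (α−1)/6.
Set (α−1)/6 = 0.063 → α = 1 + 0.063·6 = 1.38.
β = 8 − α = 6.62.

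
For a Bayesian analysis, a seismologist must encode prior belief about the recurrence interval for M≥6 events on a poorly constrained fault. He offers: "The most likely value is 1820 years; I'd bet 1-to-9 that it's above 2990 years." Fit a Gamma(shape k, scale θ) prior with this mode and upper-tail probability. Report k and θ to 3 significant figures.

k ≈ 8.65, θ ≈ 238

Gamma(k,θ) with k>1 has mode (k−1)θ, so θ = 1820/(k−1).
Need P(X < 2990) = 0.9 with θ tied to k this way. Start at k = 2, θ = 1820: P(X<2990) ≈ 0.489.
Too low — raise k to concentrate. Iterating converges to k ≈ 8.65.
Then θ = 1820/(8.65−1) ≈ 238.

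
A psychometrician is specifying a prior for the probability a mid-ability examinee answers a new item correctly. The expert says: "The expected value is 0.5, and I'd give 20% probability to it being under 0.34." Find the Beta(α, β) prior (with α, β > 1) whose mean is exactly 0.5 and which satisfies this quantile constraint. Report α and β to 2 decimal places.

α ≈ 3.52, β ≈ 3.52

With mean 0.5 fixed, write α = 0.5s, β = 0.5s where s = α+β.
Need P(θ < 0.34) = 0.2 under Beta(0.5s, 0.5s). Normal approximation: (q−m)/√(m(1−m)/s) ≈ z_{0.2} = -0.842, so s ≈ 0.5·0.5·(-0.842)²/(0.34−0.5)² = 6.9.
At s = 6.9: P(θ<0.34) ≈ 0.202. Adjusting to match 0.2 gives s ≈ 7.03.
So α = 0.5·7.03 ≈ 3.52, β = 0.5·7.03 ≈ 3.52.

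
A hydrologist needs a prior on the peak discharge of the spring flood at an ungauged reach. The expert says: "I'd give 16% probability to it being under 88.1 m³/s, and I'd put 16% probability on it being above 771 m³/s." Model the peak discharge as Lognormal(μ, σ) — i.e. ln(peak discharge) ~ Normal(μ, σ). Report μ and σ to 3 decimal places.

If T ~ Lognormal(μ,σ) then ln T ~ Normal(μ,σ), so the p-quantile of ln T is μ + z_p·σ.
ln(88.1) = 4.478 and ln(771) = 6.648; z_{0.16} = -0.9945, z_{0.84} = 0.9945.
σ = (6.648 − 4.478)/(0.9945 − (-0.9945)) = 1.091.
μ = 4.478 − (-0.9945)·1.091 = 5.563.

μ ≈ 5.563, σ ≈ 1.091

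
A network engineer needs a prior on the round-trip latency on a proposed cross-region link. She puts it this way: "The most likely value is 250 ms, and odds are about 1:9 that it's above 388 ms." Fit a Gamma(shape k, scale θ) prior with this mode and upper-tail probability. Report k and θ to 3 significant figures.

k ≈ 10.7, θ ≈ 25.8

Gamma(k,θ) with k>1 has mode (k−1)θ, so θ = 250/(k−1).
Need P(X < 388) = 0.9 with θ tied to k this way. Start at k = 2, θ = 250: P(X<388) ≈ 0.459.
Too low — raise k to concentrate. Iterating converges to k ≈ 10.7.
Then θ = 250/(10.7−1) ≈ 25.8.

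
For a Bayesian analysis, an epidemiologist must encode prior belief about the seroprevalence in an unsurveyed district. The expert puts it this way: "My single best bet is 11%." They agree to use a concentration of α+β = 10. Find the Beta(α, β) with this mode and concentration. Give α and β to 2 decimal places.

α = 1.88, β = 8.12

For α,β > 1 the Beta mode is (α−1)/(α+β−2). With α+β = 10, the mode is (α−1)/8.
Set (α−1)/8 = 0.11 → α = 1 + 0.11·8 = 1.88.
β = 10 − α = 8.12.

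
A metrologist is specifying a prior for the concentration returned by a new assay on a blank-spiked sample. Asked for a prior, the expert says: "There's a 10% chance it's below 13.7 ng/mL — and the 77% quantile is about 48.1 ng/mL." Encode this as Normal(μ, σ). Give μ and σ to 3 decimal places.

μ = 35.520, σ = 17.026

For Normal(μ,σ), the p-quantile is μ + z_p·σ. Here z_{0.1} = -1.282, z_{0.77} = 0.7388.
So 13.7 = μ − 1.282σ and 48.1 = μ + 0.7388σ.
Subtracting: σ = (48.1 − 13.7)/(0.7388 − (-1.282)) = 17.026.
Then μ = 13.7 − (-1.282)·17.026 = 35.520.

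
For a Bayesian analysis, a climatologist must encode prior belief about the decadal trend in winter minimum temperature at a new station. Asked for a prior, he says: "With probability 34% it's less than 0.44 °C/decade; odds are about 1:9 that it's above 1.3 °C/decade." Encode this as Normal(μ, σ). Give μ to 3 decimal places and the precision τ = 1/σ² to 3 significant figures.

The p-quantile of Normal(μ,σ) is μ + z_p·σ, with z_{0.34} = -0.4125 and z_{0.9} = 1.282.
Eliminate σ: μ = (z₂·x₁ − z₁·x₂)/(z₂ − z₁) = (1.282·0.44 − (-0.4125)·1.3)/1.694 = 0.649.
Then σ = (x₂ − x₁)/(z₂ − z₁) = (1.3 − 0.44)/1.694 = 0.508.
Precision τ = 1/σ² = 1/0.5077² = 3.88.

μ = 0.649, τ = 3.88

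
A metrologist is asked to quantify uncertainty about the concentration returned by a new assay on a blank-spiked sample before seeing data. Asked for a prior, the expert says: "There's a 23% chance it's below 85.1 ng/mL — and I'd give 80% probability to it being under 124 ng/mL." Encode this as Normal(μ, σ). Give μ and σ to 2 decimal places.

μ = 103.29, σ = 24.61

The p-quantile of Normal(μ,σ) is μ + z_p·σ, with z_{0.23} = -0.7388 and z_{0.8} = 0.8416.
Eliminate σ: μ = (z₂·x₁ − z₁·x₂)/(z₂ − z₁) = (0.8416·85.1 − (-0.7388)·124)/1.58 = 103.29.
Then σ = (x₂ − x₁)/(z₂ − z₁) = (124 − 85.1)/1.58 = 24.61.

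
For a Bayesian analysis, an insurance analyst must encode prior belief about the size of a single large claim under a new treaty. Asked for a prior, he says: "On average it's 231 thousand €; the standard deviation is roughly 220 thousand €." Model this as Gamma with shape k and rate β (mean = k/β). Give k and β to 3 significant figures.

For Gamma(k, rate β): mean = k/β, variance = k/β², so CV = 1/√k.
CV = SD/mean = 220/231 = 0.9524, hence k = 1/CV² = 1.1.
Then β = k/mean = 1.1/231 = 0.00477.

k ≈ 1.1, β ≈ 0.00477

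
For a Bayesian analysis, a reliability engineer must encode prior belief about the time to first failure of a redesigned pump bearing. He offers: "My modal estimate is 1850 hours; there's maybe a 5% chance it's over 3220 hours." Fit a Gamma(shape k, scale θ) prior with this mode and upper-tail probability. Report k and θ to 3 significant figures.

Gamma(k,θ) with k>1 has mode (k−1)θ, so θ = 1850/(k−1).
Need P(X < 3220) = 0.95 with θ tied to k this way. Start at k = 2, θ = 1850: P(X<3220) ≈ 0.519.
Too low — raise k to concentrate. Iterating converges to k ≈ 10.1.
Then θ = 1850/(10.1−1) ≈ 204.

k ≈ 10.1, θ ≈ 204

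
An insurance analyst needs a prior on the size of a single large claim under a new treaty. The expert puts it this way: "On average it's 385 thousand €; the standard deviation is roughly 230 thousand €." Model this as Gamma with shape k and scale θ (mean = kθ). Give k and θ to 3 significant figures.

k ≈ 2.8, θ ≈ 137

For Gamma(k, scale θ): mean = kθ, variance = kθ², so CV = 1/√k.
CV = SD/mean = 230/385 = 0.5974, hence k = 1/CV² = 2.8.
Then θ = mean/k = 385/2.8 = 137.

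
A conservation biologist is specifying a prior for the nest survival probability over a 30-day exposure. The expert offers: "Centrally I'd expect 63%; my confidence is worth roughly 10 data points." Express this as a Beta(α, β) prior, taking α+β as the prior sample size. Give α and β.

Under the effective-sample-size interpretation, Beta(α, β) has prior mean α/(α+β) and prior sample size α+β.
So α+β = 10 and α/(α+β) = 0.63, giving α = 0.63·10 = 6.3 and β = 10 − 6.3 = 3.7.

α = 6.3, β = 3.7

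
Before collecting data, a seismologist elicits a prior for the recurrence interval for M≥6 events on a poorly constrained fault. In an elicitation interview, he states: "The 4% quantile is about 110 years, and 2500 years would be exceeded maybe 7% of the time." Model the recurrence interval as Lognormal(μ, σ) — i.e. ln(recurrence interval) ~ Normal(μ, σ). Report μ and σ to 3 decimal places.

μ ≈ 6.395, σ ≈ 0.968

If T ~ Lognormal(μ,σ) then ln T ~ Normal(μ,σ), so the p-quantile of ln T is μ + z_p·σ.
ln(110) = 4.7 and ln(2500) = 7.824; z_{0.04} = -1.751, z_{0.93} = 1.476.
σ = (7.824 − 4.7)/(1.476 − (-1.751)) = 0.968.
μ = 4.7 − (-1.751)·0.968 = 6.395.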